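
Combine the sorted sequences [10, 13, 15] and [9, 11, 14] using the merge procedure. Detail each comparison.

Merging process:

Compare 10 vs 9: take 9 from right. Merged: [9]
Compare 10 vs 11: take 10 from left. Merged: [9, 10]
Compare 13 vs 11: take 11 from right. Merged: [9, 10, 11]
Compare 13 vs 14: take 13 from left. Merged: [9, 10, 11, 13]
Compare 15 vs 14: take 14 from right. Merged: [9, 10, 11, 13, 14]
Append remaining from left: [15]. Merged: [9, 10, 11, 13, 14, 15]

Final merged array: [9, 10, 11, 13, 14, 15]
Total comparisons: 5

The merged array is [9, 10, 11, 13, 14, 15], requiring 5 comparisons. The merge step runs in O(n) time where n is the total number of elements.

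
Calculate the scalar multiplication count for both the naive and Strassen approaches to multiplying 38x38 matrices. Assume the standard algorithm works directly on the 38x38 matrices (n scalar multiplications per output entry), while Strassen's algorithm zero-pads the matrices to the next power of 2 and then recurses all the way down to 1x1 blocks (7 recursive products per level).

Matrix multiplication for 38x38 matrices:

Strassen's algorithm requires power-of-2 dimensions. Pad 38x38 to 64x64 (next power of 2).

Standard algorithm: 38^3 = 54872 multiplications
Strassen's algorithm: 7^(log2(64)) = 7^6 = 117649 multiplications
Difference: 54872 - 117649 = -62777 (Strassen uses MORE here due to padding overhead — for small or just-over-power-of-2 n, padding can outweigh the per-level savings)

Standard: 54872 multiplications (38^3). Strassen: 117649 multiplications (7^6, after padding to 64x64). Strassen reduces 8 recursive multiplications to 7 at each level.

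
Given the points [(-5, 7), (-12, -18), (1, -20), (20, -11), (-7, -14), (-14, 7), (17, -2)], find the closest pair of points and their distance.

Computing all pairwise distances among 7 points:

d((-5, 7), (-12, -18)) = 25.9615
d((-5, 7), (1, -20)) = 27.6586
d((-5, 7), (20, -11)) = 30.8058
d((-5, 7), (-7, -14)) = 21.095
d((-5, 7), (-14, 7)) = 9.0
d((-5, 7), (17, -2)) = 23.7697
d((-12, -18), (1, -20)) = 13.1529
d((-12, -18), (20, -11)) = 32.7567
d((-12, -18), (-7, -14)) = 6.4031 <-- minimum
d((-12, -18), (-14, 7)) = 25.0799
d((-12, -18), (17, -2)) = 33.121
d((1, -20), (20, -11)) = 21.0238
d((1, -20), (-7, -14)) = 10.0
d((1, -20), (-14, 7)) = 30.8869
d((1, -20), (17, -2)) = 24.0832
d((20, -11), (-7, -14)) = 27.1662
d((20, -11), (-14, 7)) = 38.4708
d((20, -11), (17, -2)) = 9.4868
d((-7, -14), (-14, 7)) = 22.1359
d((-7, -14), (17, -2)) = 26.8328
d((-14, 7), (17, -2)) = 32.28

Closest pair: (-12, -18) and (-7, -14) with distance 6.4031

The closest pair is (-12, -18) and (-7, -14) with Euclidean distance 6.4031. For 7 points, brute-force pairwise comparison is shown above. For large n, the divide-and-conquer algorithm (sort by x, recurse on halves, check the dividing strip) achieves O(n log n).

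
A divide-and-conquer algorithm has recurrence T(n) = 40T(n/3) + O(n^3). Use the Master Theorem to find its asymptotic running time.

Master Theorem for T(n) = 40T(n/3) + O(n^3):

a = 40, b = 3, c = 3
log_b(a) = log_3(40) = 3.3578

Case 1: c = 3 < log_3(40) = 3.3578
T(n) = O(n^(log_3 40))

For T(n) = 40T(n/3) + O(n^3): log_3(40) = 3.3578. This is Case 1 of the Master Theorem (c < log_b(a), work dominated by leaves), giving O(n^(log_3 40)).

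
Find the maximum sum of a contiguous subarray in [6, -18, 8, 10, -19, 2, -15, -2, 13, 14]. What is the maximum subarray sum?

Using Kadane's algorithm on [6, -18, 8, 10, -19, 2, -15, -2, 13, 14]:

Scanning through the array:
Position 1 (value -18): max_ending_here = -12, max_so_far = 6
Position 2 (value 8): max_ending_here = 8, max_so_far = 8
Position 3 (value 10): max_ending_here = 18, max_so_far = 18
Position 4 (value -19): max_ending_here = -1, max_so_far = 18
Position 5 (value 2): max_ending_here = 2, max_so_far = 18
Position 6 (value -15): max_ending_here = -13, max_so_far = 18
Position 7 (value -2): max_ending_here = -2, max_so_far = 18
Position 8 (value 13): max_ending_here = 13, max_so_far = 18
Position 9 (value 14): max_ending_here = 27, max_so_far = 27

Maximum subarray: [13, 14]
Maximum sum: 27

The maximum subarray is [13, 14] with sum 27. This subarray runs from index 8 to index 9.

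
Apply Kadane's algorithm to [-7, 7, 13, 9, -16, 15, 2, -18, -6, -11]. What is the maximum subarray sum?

Using Kadane's algorithm on [-7, 7, 13, 9, -16, 15, 2, -18, -6, -11]:

Scanning through the array:
Position 1 (value 7): max_ending_here = 7, max_so_far = 7
Position 2 (value 13): max_ending_here = 20, max_so_far = 20
Position 3 (value 9): max_ending_here = 29, max_so_far = 29
Position 4 (value -16): max_ending_here = 13, max_so_far = 29
Position 5 (value 15): max_ending_here = 28, max_so_far = 29
Position 6 (value 2): max_ending_here = 30, max_so_far = 30
Position 7 (value -18): max_ending_here = 12, max_so_far = 30
Position 8 (value -6): max_ending_here = 6, max_so_far = 30
Position 9 (value -11): max_ending_here = -5, max_so_far = 30

Maximum subarray: [7, 13, 9, -16, 15, 2]
Maximum sum: 30

The maximum subarray is [7, 13, 9, -16, 15, 2] with sum 30. This subarray runs from index 1 to index 6.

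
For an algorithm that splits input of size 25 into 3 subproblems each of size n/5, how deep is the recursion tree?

For divide and conquer with division factor 5:

Problem sizes at each level:
Level 0: 25
Level 1: 5
Level 2: 1

The root is level 0 and the size-1 base case is level 2 (the tree spans levels 0 through 2, i.e. 3 levels counting the root), so the depth is the number of divisions: log_5(25) = 2

The recursion tree depth is log_5(25) = 2. At each level, the problem size is divided by 5, so it takes 2 divisions to reduce to a base case of size 1. The algorithm makes 3 recursive calls at each level.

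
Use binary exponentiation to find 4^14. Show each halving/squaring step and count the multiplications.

Computing 4^14 by squaring (build up from 4^1; each line after the first costs one multiplication):

4^1 = 4
4^2 = (4^1)^2 = 4^2 = 16
4^3 = 4 * 4^2 = 4 * 16 = 64
4^6 = (4^3)^2 = 64^2 = 4096
4^7 = 4 * 4^6 = 4 * 4096 = 16384
4^14 = (4^7)^2 = 16384^2 = 268435456

Result: 268435456
Multiplications needed: 5 (5 lines after 4^1)

4^14 = 268435456. Using exponentiation by squaring, this requires 5 multiplications. The key idea: if the exponent is even, square the half-power; if odd, multiply by the base once.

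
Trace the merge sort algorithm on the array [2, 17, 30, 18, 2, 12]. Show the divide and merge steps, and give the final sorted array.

Merge sort trace:

Split: [2, 17, 30, 18, 2, 12] -> [2, 17, 30] and [18, 2, 12]
  Split: [2, 17, 30] -> [2] and [17, 30]
    Split: [17, 30] -> [17] and [30]
    Merge: [17] + [30] -> [17, 30]
  Merge: [2] + [17, 30] -> [2, 17, 30]
  Split: [18, 2, 12] -> [18] and [2, 12]
    Split: [2, 12] -> [2] and [12]
    Merge: [2] + [12] -> [2, 12]
  Merge: [18] + [2, 12] -> [2, 12, 18]
Merge: [2, 17, 30] + [2, 12, 18] -> [2, 2, 12, 17, 18, 30]

Final sorted array: [2, 2, 12, 17, 18, 30]

The merge sort proceeds by recursively splitting the array and merging sorted halves.
After all merges, the sorted array is [2, 2, 12, 17, 18, 30].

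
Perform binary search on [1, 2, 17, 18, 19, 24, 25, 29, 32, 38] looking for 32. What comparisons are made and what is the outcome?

Binary search for 32 in [1, 2, 17, 18, 19, 24, 25, 29, 32, 38]:

lo=0, hi=9, mid=4, arr[mid]=19 -> 19 < 32, search right half
lo=5, hi=9, mid=7, arr[mid]=29 -> 29 < 32, search right half
lo=8, hi=9, mid=8, arr[mid]=32 -> Found target at index 8!

Binary search finds 32 at index 8 after 3 comparisons. The search repeatedly halves the search space by comparing with the middle element.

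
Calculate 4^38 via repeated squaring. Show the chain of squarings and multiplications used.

Computing 4^38 by squaring (build up from 4^1; each line after the first costs one multiplication):

4^1 = 4
4^2 = (4^1)^2 = 4^2 = 16
4^4 = (4^2)^2 = 16^2 = 256
4^8 = (4^4)^2 = 256^2 = 65536
4^9 = 4 * 4^8 = 4 * 65536 = 262144
4^18 = (4^9)^2 = 262144^2 = 68719476736
4^19 = 4 * 4^18 = 4 * 68719476736 = 274877906944
4^38 = (4^19)^2 = 274877906944^2 = 75557863725914323419136

Result: 75557863725914323419136
Multiplications needed: 7 (7 lines after 4^1)

4^38 = 75557863725914323419136. Using exponentiation by squaring, this requires 7 multiplications. The key idea: if the exponent is even, square the half-power; if odd, multiply by the base once.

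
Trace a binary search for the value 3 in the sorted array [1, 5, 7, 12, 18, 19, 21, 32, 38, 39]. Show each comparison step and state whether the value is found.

Binary search for 3 in [1, 5, 7, 12, 18, 19, 21, 32, 38, 39]:

lo=0, hi=9, mid=4, arr[mid]=18 -> 18 > 3, search left half
lo=0, hi=3, mid=1, arr[mid]=5 -> 5 > 3, search left half
lo=0, hi=0, mid=0, arr[mid]=1 -> 1 < 3, search right half
lo=1 > hi=0, target 3 not found

Binary search determines that 3 is not in the array after 3 comparisons. The search space was exhausted without finding the target.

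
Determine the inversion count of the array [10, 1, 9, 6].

Finding inversions in [10, 1, 9, 6]:

(0, 1): arr[0]=10 > arr[1]=1
(0, 2): arr[0]=10 > arr[2]=9
(0, 3): arr[0]=10 > arr[3]=6
(2, 3): arr[2]=9 > arr[3]=6

Total inversions: 4

The array has 4 inversion(s): (0,1), (0,2), (0,3), (2,3). Each pair (i,j) satisfies i < j and arr[i] > arr[j].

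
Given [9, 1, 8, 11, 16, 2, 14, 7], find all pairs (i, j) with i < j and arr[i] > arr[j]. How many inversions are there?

Finding inversions in [9, 1, 8, 11, 16, 2, 14, 7]:

(0, 1): arr[0]=9 > arr[1]=1
(0, 2): arr[0]=9 > arr[2]=8
(0, 5): arr[0]=9 > arr[5]=2
(0, 7): arr[0]=9 > arr[7]=7
(2, 5): arr[2]=8 > arr[5]=2
(2, 7): arr[2]=8 > arr[7]=7
(3, 5): arr[3]=11 > arr[5]=2
(3, 7): arr[3]=11 > arr[7]=7
(4, 5): arr[4]=16 > arr[5]=2
(4, 6): arr[4]=16 > arr[6]=14
(4, 7): arr[4]=16 > arr[7]=7
(6, 7): arr[6]=14 > arr[7]=7

Total inversions: 12

The array has 12 inversion(s): (0,1), (0,2), (0,5), (0,7), (2,5), (2,7), (3,5), (3,7), (4,5), (4,6), (4,7), (6,7). Each pair (i,j) satisfies i < j and arr[i] > arr[j].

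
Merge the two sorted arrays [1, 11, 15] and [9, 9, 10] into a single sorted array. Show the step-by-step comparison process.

Merging process:

Compare 1 vs 9: take 1 from left. Merged: [1]
Compare 11 vs 9: take 9 from right. Merged: [1, 9]
Compare 11 vs 9: take 9 from right. Merged: [1, 9, 9]
Compare 11 vs 10: take 10 from right. Merged: [1, 9, 9, 10]
Append remaining from left: [11, 15]. Merged: [1, 9, 9, 10, 11, 15]

Final merged array: [1, 9, 9, 10, 11, 15]
Total comparisons: 4

The merged array is [1, 9, 9, 10, 11, 15], requiring 4 comparisons. The merge step runs in O(n) time where n is the total number of elements.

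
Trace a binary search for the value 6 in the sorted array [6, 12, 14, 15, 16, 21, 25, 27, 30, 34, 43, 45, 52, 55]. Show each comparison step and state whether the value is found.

Binary search for 6 in [6, 12, 14, 15, 16, 21, 25, 27, 30, 34, 43, 45, 52, 55]:

lo=0, hi=13, mid=6, arr[mid]=25 -> 25 > 6, search left half
lo=0, hi=5, mid=2, arr[mid]=14 -> 14 > 6, search left half
lo=0, hi=1, mid=0, arr[mid]=6 -> Found target at index 0!

Binary search finds 6 at index 0 after 3 comparisons. The search repeatedly halves the search space by comparing with the middle element.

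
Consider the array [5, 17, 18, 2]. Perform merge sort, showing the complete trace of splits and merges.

Merge sort trace:

Split: [5, 17, 18, 2] -> [5, 17] and [18, 2]
  Split: [5, 17] -> [5] and [17]
  Merge: [5] + [17] -> [5, 17]
  Split: [18, 2] -> [18] and [2]
  Merge: [18] + [2] -> [2, 18]
Merge: [5, 17] + [2, 18] -> [2, 5, 17, 18]

Final sorted array: [2, 5, 17, 18]

The merge sort proceeds by recursively splitting the array and merging sorted halves.
After all merges, the sorted array is [2, 5, 17, 18].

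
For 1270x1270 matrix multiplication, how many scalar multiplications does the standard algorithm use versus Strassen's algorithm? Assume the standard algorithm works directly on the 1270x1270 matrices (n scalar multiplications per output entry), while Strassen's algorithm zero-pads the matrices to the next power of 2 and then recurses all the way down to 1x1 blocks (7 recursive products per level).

Matrix multiplication for 1270x1270 matrices:

Strassen's algorithm requires power-of-2 dimensions. Pad 1270x1270 to 2048x2048 (next power of 2).

Standard algorithm: 1270^3 = 2048383000 multiplications
Strassen's algorithm: 7^(log2(2048)) = 7^11 = 1977326743 multiplications
Savings: 2048383000 - 1977326743 = 71056257 multiplications

Standard: 2048383000 multiplications (1270^3). Strassen: 1977326743 multiplications (7^11, after padding to 2048x2048). Strassen reduces 8 recursive multiplications to 7 at each level.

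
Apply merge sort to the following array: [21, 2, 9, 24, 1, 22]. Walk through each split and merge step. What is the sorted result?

Merge sort trace:

Split: [21, 2, 9, 24, 1, 22] -> [21, 2, 9] and [24, 1, 22]
  Split: [21, 2, 9] -> [21] and [2, 9]
    Split: [2, 9] -> [2] and [9]
    Merge: [2] + [9] -> [2, 9]
  Merge: [21] + [2, 9] -> [2, 9, 21]
  Split: [24, 1, 22] -> [24] and [1, 22]
    Split: [1, 22] -> [1] and [22]
    Merge: [1] + [22] -> [1, 22]
  Merge: [24] + [1, 22] -> [1, 22, 24]
Merge: [2, 9, 21] + [1, 22, 24] -> [1, 2, 9, 21, 22, 24]

Final sorted array: [1, 2, 9, 21, 22, 24]

The merge sort proceeds by recursively splitting the array and merging sorted halves.
After all merges, the sorted array is [1, 2, 9, 21, 22, 24].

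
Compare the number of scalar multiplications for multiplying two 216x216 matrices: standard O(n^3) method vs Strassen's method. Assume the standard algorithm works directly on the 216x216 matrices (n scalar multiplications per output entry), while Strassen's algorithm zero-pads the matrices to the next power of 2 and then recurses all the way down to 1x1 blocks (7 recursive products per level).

Matrix multiplication for 216x216 matrices:

Strassen's algorithm requires power-of-2 dimensions. Pad 216x216 to 256x256 (next power of 2).

Standard algorithm: 216^3 = 10077696 multiplications
Strassen's algorithm: 7^(log2(256)) = 7^8 = 5764801 multiplications
Savings: 10077696 - 5764801 = 4312895 multiplications

Standard: 10077696 multiplications (216^3). Strassen: 5764801 multiplications (7^8, after padding to 256x256). Strassen reduces 8 recursive multiplications to 7 at each level.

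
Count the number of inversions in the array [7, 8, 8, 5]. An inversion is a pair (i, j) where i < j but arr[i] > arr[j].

Finding inversions in [7, 8, 8, 5]:

(0, 3): arr[0]=7 > arr[3]=5
(1, 3): arr[1]=8 > arr[3]=5
(2, 3): arr[2]=8 > arr[3]=5

Total inversions: 3

The array has 3 inversion(s): (0,3), (1,3), (2,3). Each pair (i,j) satisfies i < j and arr[i] > arr[j].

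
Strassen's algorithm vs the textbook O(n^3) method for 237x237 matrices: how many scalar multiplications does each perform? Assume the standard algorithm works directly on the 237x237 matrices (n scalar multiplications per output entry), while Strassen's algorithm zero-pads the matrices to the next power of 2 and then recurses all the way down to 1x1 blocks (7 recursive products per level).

Matrix multiplication for 237x237 matrices:

Strassen's algorithm requires power-of-2 dimensions. Pad 237x237 to 256x256 (next power of 2).

Standard algorithm: 237^3 = 13312053 multiplications
Strassen's algorithm: 7^(log2(256)) = 7^8 = 5764801 multiplications
Savings: 13312053 - 5764801 = 7547252 multiplications

Standard: 13312053 multiplications (237^3). Strassen: 5764801 multiplications (7^8, after padding to 256x256). Strassen reduces 8 recursive multiplications to 7 at each level.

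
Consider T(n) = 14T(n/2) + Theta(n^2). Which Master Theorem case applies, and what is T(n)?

Master Theorem for T(n) = 14T(n/2) + O(n^2):

a = 14, b = 2, c = 2
log_b(a) = log_2(14) = 3.8074

Case 1: c = 2 < log_2(14) = 3.8074
T(n) = O(n^(log_2 14))

For T(n) = 14T(n/2) + O(n^2): log_2(14) = 3.8074. This is Case 1 of the Master Theorem (c < log_b(a), work dominated by leaves), giving O(n^(log_2 14)).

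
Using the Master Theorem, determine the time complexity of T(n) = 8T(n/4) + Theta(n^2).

Master Theorem for T(n) = 8T(n/4) + O(n^2):

a = 8, b = 4, c = 2
log_b(a) = log_4(8) = 1.5000

Case 3: c = 2 > log_4(8) = 1.5000
T(n) = O(n^2) = O(n^2)

For T(n) = 8T(n/4) + O(n^2): log_4(8) = 1.5000. This is Case 3 of the Master Theorem (c > log_b(a), work dominated by root), giving O(n^2).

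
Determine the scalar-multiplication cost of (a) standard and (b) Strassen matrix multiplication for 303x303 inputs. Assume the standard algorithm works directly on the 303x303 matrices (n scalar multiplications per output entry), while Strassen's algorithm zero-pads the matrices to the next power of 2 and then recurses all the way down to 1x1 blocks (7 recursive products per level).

Matrix multiplication for 303x303 matrices:

Strassen's algorithm requires power-of-2 dimensions. Pad 303x303 to 512x512 (next power of 2).

Standard algorithm: 303^3 = 27818127 multiplications
Strassen's algorithm: 7^(log2(512)) = 7^9 = 40353607 multiplications
Difference: 27818127 - 40353607 = -12535480 (Strassen uses MORE here due to padding overhead — for small or just-over-power-of-2 n, padding can outweigh the per-level savings)

Standard: 27818127 multiplications (303^3). Strassen: 40353607 multiplications (7^9, after padding to 512x512). Strassen reduces 8 recursive multiplications to 7 at each level.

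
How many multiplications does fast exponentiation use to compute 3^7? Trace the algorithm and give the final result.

Computing 3^7 by squaring (build up from 3^1; each line after the first costs one multiplication):

3^1 = 3
3^2 = (3^1)^2 = 3^2 = 9
3^3 = 3 * 3^2 = 3 * 9 = 27
3^6 = (3^3)^2 = 27^2 = 729
3^7 = 3 * 3^6 = 3 * 729 = 2187

Result: 2187
Multiplications needed: 4 (4 lines after 3^1)

3^7 = 2187. Using exponentiation by squaring, this requires 4 multiplications. The key idea: if the exponent is even, square the half-power; if odd, multiply by the base once.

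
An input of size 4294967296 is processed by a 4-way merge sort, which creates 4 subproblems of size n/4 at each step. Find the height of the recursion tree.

For divide and conquer with division factor 4:

Problem sizes at each level:
Level 0: 4294967296
Level 1: 1073741824
Level 2: 268435456
Level 3: 67108864
Level 4: 16777216
Level 5: 4194304
Level 6: 1048576
Level 7: 262144
Level 8: 65536
Level 9: 16384
Level 10: 4096
Level 11: 1024
Level 12: 256
Level 13: 64
Level 14: 16
Level 15: 4
Level 16: 1

The root is level 0 and the size-1 base case is level 16 (the tree spans levels 0 through 16, i.e. 17 levels counting the root), so the depth is the number of divisions: log_4(4294967296) = 16

The recursion tree depth is log_4(4294967296) = 16. At each level, the problem size is divided by 4, so it takes 16 divisions to reduce to a base case of size 1. The algorithm makes 4 recursive calls at each level.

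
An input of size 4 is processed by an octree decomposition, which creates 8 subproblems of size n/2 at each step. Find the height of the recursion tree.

For divide and conquer with division factor 2:

Problem sizes at each level:
Level 0: 4
Level 1: 2
Level 2: 1

The root is level 0 and the size-1 base case is level 2 (the tree spans levels 0 through 2, i.e. 3 levels counting the root), so the depth is the number of divisions: log_2(4) = 2

The recursion tree depth is log_2(4) = 2. At each level, the problem size is divided by 2, so it takes 2 divisions to reduce to a base case of size 1. The algorithm makes 8 recursive calls at each level.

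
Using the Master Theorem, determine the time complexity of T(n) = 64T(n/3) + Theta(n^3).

Master Theorem for T(n) = 64T(n/3) + O(n^3):

a = 64, b = 3, c = 3
log_b(a) = log_3(64) = 3.7856

Case 1: c = 3 < log_3(64) = 3.7856
T(n) = O(n^(log_3 64))

For T(n) = 64T(n/3) + O(n^3): log_3(64) = 3.7856. This is Case 1 of the Master Theorem (c < log_b(a), work dominated by leaves), giving O(n^(log_3 64)).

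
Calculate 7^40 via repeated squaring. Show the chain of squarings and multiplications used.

Computing 7^40 by squaring (build up from 7^1; each line after the first costs one multiplication):

7^1 = 7
7^2 = (7^1)^2 = 7^2 = 49
7^4 = (7^2)^2 = 49^2 = 2401
7^5 = 7 * 7^4 = 7 * 2401 = 16807
7^10 = (7^5)^2 = 16807^2 = 282475249
7^20 = (7^10)^2 = 282475249^2 = 79792266297612001
7^40 = (7^20)^2 = 79792266297612001^2 = 6366805760909027985741435139224001

Result: 6366805760909027985741435139224001
Multiplications needed: 6 (6 lines after 7^1)

7^40 = 6366805760909027985741435139224001. Using exponentiation by squaring, this requires 6 multiplications. The key idea: if the exponent is even, square the half-power; if odd, multiply by the base once.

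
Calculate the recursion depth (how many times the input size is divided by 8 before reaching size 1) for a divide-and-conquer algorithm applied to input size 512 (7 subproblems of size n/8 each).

For divide and conquer with division factor 8:

Problem sizes at each level:
Level 0: 512
Level 1: 64
Level 2: 8
Level 3: 1

The root is level 0 and the size-1 base case is level 3 (the tree spans levels 0 through 3, i.e. 4 levels counting the root), so the depth is the number of divisions: log_8(512) = 3

The recursion tree depth is log_8(512) = 3. At each level, the problem size is divided by 8, so it takes 3 divisions to reduce to a base case of size 1. The algorithm makes 7 recursive calls at each level.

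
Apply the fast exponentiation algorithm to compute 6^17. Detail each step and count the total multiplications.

Computing 6^17 by squaring (build up from 6^1; each line after the first costs one multiplication):

6^1 = 6
6^2 = (6^1)^2 = 6^2 = 36
6^4 = (6^2)^2 = 36^2 = 1296
6^8 = (6^4)^2 = 1296^2 = 1679616
6^16 = (6^8)^2 = 1679616^2 = 2821109907456
6^17 = 6 * 6^16 = 6 * 2821109907456 = 16926659444736

Result: 16926659444736
Multiplications needed: 5 (5 lines after 6^1)

6^17 = 16926659444736. Using exponentiation by squaring, this requires 5 multiplications. The key idea: if the exponent is even, square the half-power; if odd, multiply by the base once.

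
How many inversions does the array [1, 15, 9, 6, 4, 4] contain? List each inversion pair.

Finding inversions in [1, 15, 9, 6, 4, 4]:

(1, 2): arr[1]=15 > arr[2]=9
(1, 3): arr[1]=15 > arr[3]=6
(1, 4): arr[1]=15 > arr[4]=4
(1, 5): arr[1]=15 > arr[5]=4
(2, 3): arr[2]=9 > arr[3]=6
(2, 4): arr[2]=9 > arr[4]=4
(2, 5): arr[2]=9 > arr[5]=4
(3, 4): arr[3]=6 > arr[4]=4
(3, 5): arr[3]=6 > arr[5]=4

Total inversions: 9

The array has 9 inversion(s): (1,2), (1,3), (1,4), (1,5), (2,3), (2,4), (2,5), (3,4), (3,5). Each pair (i,j) satisfies i < j and arr[i] > arr[j].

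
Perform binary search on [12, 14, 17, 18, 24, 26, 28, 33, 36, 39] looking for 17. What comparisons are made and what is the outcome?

Binary search for 17 in [12, 14, 17, 18, 24, 26, 28, 33, 36, 39]:

lo=0, hi=9, mid=4, arr[mid]=24 -> 24 > 17, search left half
lo=0, hi=3, mid=1, arr[mid]=14 -> 14 < 17, search right half
lo=2, hi=3, mid=2, arr[mid]=17 -> Found target at index 2!

Binary search finds 17 at index 2 after 3 comparisons. The search repeatedly halves the search space by comparing with the middle element.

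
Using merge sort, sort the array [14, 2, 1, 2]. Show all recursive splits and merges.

Merge sort trace:

Split: [14, 2, 1, 2] -> [14, 2] and [1, 2]
  Split: [14, 2] -> [14] and [2]
  Merge: [14] + [2] -> [2, 14]
  Split: [1, 2] -> [1] and [2]
  Merge: [1] + [2] -> [1, 2]
Merge: [2, 14] + [1, 2] -> [1, 2, 2, 14]

Final sorted array: [1, 2, 2, 14]

The merge sort proceeds by recursively splitting the array and merging sorted halves.
After all merges, the sorted array is [1, 2, 2, 14].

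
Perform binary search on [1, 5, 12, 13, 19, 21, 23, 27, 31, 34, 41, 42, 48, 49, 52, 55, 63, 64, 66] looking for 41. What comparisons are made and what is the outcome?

Binary search for 41 in [1, 5, 12, 13, 19, 21, 23, 27, 31, 34, 41, 42, 48, 49, 52, 55, 63, 64, 66]:

lo=0, hi=18, mid=9, arr[mid]=34 -> 34 < 41, search right half
lo=10, hi=18, mid=14, arr[mid]=52 -> 52 > 41, search left half
lo=10, hi=13, mid=11, arr[mid]=42 -> 42 > 41, search left half
lo=10, hi=10, mid=10, arr[mid]=41 -> Found target at index 10!

Binary search finds 41 at index 10 after 4 comparisons. The search repeatedly halves the search space by comparing with the middle element.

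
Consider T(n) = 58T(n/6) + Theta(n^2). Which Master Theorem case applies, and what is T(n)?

Master Theorem for T(n) = 58T(n/6) + O(n^2):

a = 58, b = 6, c = 2
log_b(a) = log_6(58) = 2.2662

Case 1: c = 2 < log_6(58) = 2.2662
T(n) = O(n^(log_6 58))

For T(n) = 58T(n/6) + O(n^2): log_6(58) = 2.2662. This is Case 1 of the Master Theorem (c < log_b(a), work dominated by leaves), giving O(n^(log_6 58)).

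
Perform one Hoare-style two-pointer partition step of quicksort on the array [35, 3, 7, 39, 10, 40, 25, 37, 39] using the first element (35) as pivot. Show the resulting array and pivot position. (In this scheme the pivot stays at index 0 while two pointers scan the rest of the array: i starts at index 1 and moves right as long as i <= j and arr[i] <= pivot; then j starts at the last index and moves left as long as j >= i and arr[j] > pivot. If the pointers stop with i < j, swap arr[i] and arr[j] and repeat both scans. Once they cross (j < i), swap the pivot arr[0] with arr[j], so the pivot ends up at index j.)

Hoare-style two-pointer partition with pivot = 35:

Initial array: [35, 3, 7, 39, 10, 40, 25, 37, 39]

Pointers start at i = 1, j = 8.
i stops at index 3 (arr[3]=39 > 35), j stops at index 6 (arr[6]=25 <= 35): swap arr[3] and arr[6], array becomes [35, 3, 7, 25, 10, 40, 39, 37, 39]
i ends at 5, j ends at 4: the pointers have crossed (j < i), so scanning stops.

Swap pivot arr[0] with arr[4] to place pivot at position 4: [10, 3, 7, 25, 35, 40, 39, 37, 39]
Pivot position: 4

After partitioning with pivot 35, the array becomes [10, 3, 7, 25, 35, 40, 39, 37, 39]. The pivot is placed at index 4. All elements to the left of the pivot are <= 35, and all elements to the right are > 35.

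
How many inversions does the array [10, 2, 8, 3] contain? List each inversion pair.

Finding inversions in [10, 2, 8, 3]:

(0, 1): arr[0]=10 > arr[1]=2
(0, 2): arr[0]=10 > arr[2]=8
(0, 3): arr[0]=10 > arr[3]=3
(2, 3): arr[2]=8 > arr[3]=3

Total inversions: 4

The array has 4 inversion(s): (0,1), (0,2), (0,3), (2,3). Each pair (i,j) satisfies i < j and arr[i] > arr[j].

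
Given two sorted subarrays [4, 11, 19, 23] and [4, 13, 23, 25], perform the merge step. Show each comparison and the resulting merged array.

Merging process:

Compare 4 vs 4: take 4 from left. Merged: [4]
Compare 11 vs 4: take 4 from right. Merged: [4, 4]
Compare 11 vs 13: take 11 from left. Merged: [4, 4, 11]
Compare 19 vs 13: take 13 from right. Merged: [4, 4, 11, 13]
Compare 19 vs 23: take 19 from left. Merged: [4, 4, 11, 13, 19]
Compare 23 vs 23: take 23 from left. Merged: [4, 4, 11, 13, 19, 23]
Append remaining from right: [23, 25]. Merged: [4, 4, 11, 13, 19, 23, 23, 25]

Final merged array: [4, 4, 11, 13, 19, 23, 23, 25]
Total comparisons: 6

The merged array is [4, 4, 11, 13, 19, 23, 23, 25], requiring 6 comparisons. The merge step runs in O(n) time where n is the total number of elements.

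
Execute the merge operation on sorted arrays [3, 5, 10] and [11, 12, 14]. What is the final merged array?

Merging process:

Compare 3 vs 11: take 3 from left. Merged: [3]
Compare 5 vs 11: take 5 from left. Merged: [3, 5]
Compare 10 vs 11: take 10 from left. Merged: [3, 5, 10]
Append remaining from right: [11, 12, 14]. Merged: [3, 5, 10, 11, 12, 14]

Final merged array: [3, 5, 10, 11, 12, 14]
Total comparisons: 3

The merged array is [3, 5, 10, 11, 12, 14], requiring 3 comparisons. The merge step runs in O(n) time where n is the total number of elements.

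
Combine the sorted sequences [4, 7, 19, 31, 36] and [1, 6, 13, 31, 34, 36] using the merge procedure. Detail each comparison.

Merging process:

Compare 4 vs 1: take 1 from right. Merged: [1]
Compare 4 vs 6: take 4 from left. Merged: [1, 4]
Compare 7 vs 6: take 6 from right. Merged: [1, 4, 6]
Compare 7 vs 13: take 7 from left. Merged: [1, 4, 6, 7]
Compare 19 vs 13: take 13 from right. Merged: [1, 4, 6, 7, 13]
Compare 19 vs 31: take 19 from left. Merged: [1, 4, 6, 7, 13, 19]
Compare 31 vs 31: take 31 from left. Merged: [1, 4, 6, 7, 13, 19, 31]
Compare 36 vs 31: take 31 from right. Merged: [1, 4, 6, 7, 13, 19, 31, 31]
Compare 36 vs 34: take 34 from right. Merged: [1, 4, 6, 7, 13, 19, 31, 31, 34]
Compare 36 vs 36: take 36 from left. Merged: [1, 4, 6, 7, 13, 19, 31, 31, 34, 36]
Append remaining from right: [36]. Merged: [1, 4, 6, 7, 13, 19, 31, 31, 34, 36, 36]

Final merged array: [1, 4, 6, 7, 13, 19, 31, 31, 34, 36, 36]
Total comparisons: 10

The merged array is [1, 4, 6, 7, 13, 19, 31, 31, 34, 36, 36], requiring 10 comparisons. The merge step runs in O(n) time where n is the total number of elements.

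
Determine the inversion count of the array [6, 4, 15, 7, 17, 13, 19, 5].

Finding inversions in [6, 4, 15, 7, 17, 13, 19, 5]:

(0, 1): arr[0]=6 > arr[1]=4
(0, 7): arr[0]=6 > arr[7]=5
(2, 3): arr[2]=15 > arr[3]=7
(2, 5): arr[2]=15 > arr[5]=13
(2, 7): arr[2]=15 > arr[7]=5
(3, 7): arr[3]=7 > arr[7]=5
(4, 5): arr[4]=17 > arr[5]=13
(4, 7): arr[4]=17 > arr[7]=5
(5, 7): arr[5]=13 > arr[7]=5
(6, 7): arr[6]=19 > arr[7]=5

Total inversions: 10

The array has 10 inversion(s): (0,1), (0,7), (2,3), (2,5), (2,7), (3,7), (4,5), (4,7), (5,7), (6,7). Each pair (i,j) satisfies i < j and arr[i] > arr[j].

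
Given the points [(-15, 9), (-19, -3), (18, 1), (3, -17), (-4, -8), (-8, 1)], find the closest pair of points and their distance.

Computing all pairwise distances among 6 points:

d((-15, 9), (-19, -3)) = 12.6491
d((-15, 9), (18, 1)) = 33.9559
d((-15, 9), (3, -17)) = 31.6228
d((-15, 9), (-4, -8)) = 20.2485
d((-15, 9), (-8, 1)) = 10.6301
d((-19, -3), (18, 1)) = 37.2156
d((-19, -3), (3, -17)) = 26.0768
d((-19, -3), (-4, -8)) = 15.8114
d((-19, -3), (-8, 1)) = 11.7047
d((18, 1), (3, -17)) = 23.4307
d((18, 1), (-4, -8)) = 23.7697
d((18, 1), (-8, 1)) = 26.0
d((3, -17), (-4, -8)) = 11.4018
d((3, -17), (-8, 1)) = 21.095
d((-4, -8), (-8, 1)) = 9.8489 <-- minimum

Closest pair: (-4, -8) and (-8, 1) with distance 9.8489

The closest pair is (-4, -8) and (-8, 1) with Euclidean distance 9.8489. For 6 points, brute-force pairwise comparison is shown above. For large n, the divide-and-conquer algorithm (sort by x, recurse on halves, check the dividing strip) achieves O(n log n).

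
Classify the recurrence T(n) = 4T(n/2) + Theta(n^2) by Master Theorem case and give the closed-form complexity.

Master Theorem for T(n) = 4T(n/2) + O(n^2):

a = 4, b = 2, c = 2
log_b(a) = log_2(4) = 2.0000

Case 2: c = 2 = log_2(4) = 2.0000
T(n) = O(n^2 log n) = O(n^2 log n)

For T(n) = 4T(n/2) + O(n^2): log_2(4) = 2.0000. This is Case 2 of the Master Theorem (c = log_b(a), equal work at all levels), giving O(n^2 log n).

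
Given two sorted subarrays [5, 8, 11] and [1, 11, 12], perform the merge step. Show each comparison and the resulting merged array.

Merging process:

Compare 5 vs 1: take 1 from right. Merged: [1]
Compare 5 vs 11: take 5 from left. Merged: [1, 5]
Compare 8 vs 11: take 8 from left. Merged: [1, 5, 8]
Compare 11 vs 11: take 11 from left. Merged: [1, 5, 8, 11]
Append remaining from right: [11, 12]. Merged: [1, 5, 8, 11, 11, 12]

Final merged array: [1, 5, 8, 11, 11, 12]
Total comparisons: 4

The merged array is [1, 5, 8, 11, 11, 12], requiring 4 comparisons. The merge step runs in O(n) time where n is the total number of elements.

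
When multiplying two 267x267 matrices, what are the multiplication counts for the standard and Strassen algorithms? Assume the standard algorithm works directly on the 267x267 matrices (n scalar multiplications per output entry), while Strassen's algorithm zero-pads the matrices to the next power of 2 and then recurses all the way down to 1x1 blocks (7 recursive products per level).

Matrix multiplication for 267x267 matrices:

Strassen's algorithm requires power-of-2 dimensions. Pad 267x267 to 512x512 (next power of 2).

Standard algorithm: 267^3 = 19034163 multiplications
Strassen's algorithm: 7^(log2(512)) = 7^9 = 40353607 multiplications
Difference: 19034163 - 40353607 = -21319444 (Strassen uses MORE here due to padding overhead — for small or just-over-power-of-2 n, padding can outweigh the per-level savings)

Standard: 19034163 multiplications (267^3). Strassen: 40353607 multiplications (7^9, after padding to 512x512). Strassen reduces 8 recursive multiplications to 7 at each level.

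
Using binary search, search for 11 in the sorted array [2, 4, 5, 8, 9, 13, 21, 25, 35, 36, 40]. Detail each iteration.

Binary search for 11 in [2, 4, 5, 8, 9, 13, 21, 25, 35, 36, 40]:

lo=0, hi=10, mid=5, arr[mid]=13 -> 13 > 11, search left half
lo=0, hi=4, mid=2, arr[mid]=5 -> 5 < 11, search right half
lo=3, hi=4, mid=3, arr[mid]=8 -> 8 < 11, search right half
lo=4, hi=4, mid=4, arr[mid]=9 -> 9 < 11, search right half
lo=5 > hi=4, target 11 not found

Binary search determines that 11 is not in the array after 4 comparisons. The search space was exhausted without finding the target.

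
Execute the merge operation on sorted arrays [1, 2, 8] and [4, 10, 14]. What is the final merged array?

Merging process:

Compare 1 vs 4: take 1 from left. Merged: [1]
Compare 2 vs 4: take 2 from left. Merged: [1, 2]
Compare 8 vs 4: take 4 from right. Merged: [1, 2, 4]
Compare 8 vs 10: take 8 from left. Merged: [1, 2, 4, 8]
Append remaining from right: [10, 14]. Merged: [1, 2, 4, 8, 10, 14]

Final merged array: [1, 2, 4, 8, 10, 14]
Total comparisons: 4

The merged array is [1, 2, 4, 8, 10, 14], requiring 4 comparisons. The merge step runs in O(n) time where n is the total number of elements.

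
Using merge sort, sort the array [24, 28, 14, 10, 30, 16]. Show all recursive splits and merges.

Merge sort trace:

Split: [24, 28, 14, 10, 30, 16] -> [24, 28, 14] and [10, 30, 16]
  Split: [24, 28, 14] -> [24] and [28, 14]
    Split: [28, 14] -> [28] and [14]
    Merge: [28] + [14] -> [14, 28]
  Merge: [24] + [14, 28] -> [14, 24, 28]
  Split: [10, 30, 16] -> [10] and [30, 16]
    Split: [30, 16] -> [30] and [16]
    Merge: [30] + [16] -> [16, 30]
  Merge: [10] + [16, 30] -> [10, 16, 30]
Merge: [14, 24, 28] + [10, 16, 30] -> [10, 14, 16, 24, 28, 30]

Final sorted array: [10, 14, 16, 24, 28, 30]

The merge sort proceeds by recursively splitting the array and merging sorted halves.
After all merges, the sorted array is [10, 14, 16, 24, 28, 30].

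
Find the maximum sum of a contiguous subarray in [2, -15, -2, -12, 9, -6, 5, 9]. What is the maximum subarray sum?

Using Kadane's algorithm on [2, -15, -2, -12, 9, -6, 5, 9]:

Scanning through the array:
Position 1 (value -15): max_ending_here = -13, max_so_far = 2
Position 2 (value -2): max_ending_here = -2, max_so_far = 2
Position 3 (value -12): max_ending_here = -12, max_so_far = 2
Position 4 (value 9): max_ending_here = 9, max_so_far = 9
Position 5 (value -6): max_ending_here = 3, max_so_far = 9
Position 6 (value 5): max_ending_here = 8, max_so_far = 9
Position 7 (value 9): max_ending_here = 17, max_so_far = 17

Maximum subarray: [9, -6, 5, 9]
Maximum sum: 17

The maximum subarray is [9, -6, 5, 9] with sum 17. This subarray runs from index 4 to index 7.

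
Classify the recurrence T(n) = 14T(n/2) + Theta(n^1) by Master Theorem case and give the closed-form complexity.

Master Theorem for T(n) = 14T(n/2) + O(n^1):

a = 14, b = 2, c = 1
log_b(a) = log_2(14) = 3.8074

Case 1: c = 1 < log_2(14) = 3.8074
T(n) = O(n^(log_2 14))

For T(n) = 14T(n/2) + O(n^1): log_2(14) = 3.8074. This is Case 1 of the Master Theorem (c < log_b(a), work dominated by leaves), giving O(n^(log_2 14)).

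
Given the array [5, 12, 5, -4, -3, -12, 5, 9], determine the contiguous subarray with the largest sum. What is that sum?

Using Kadane's algorithm on [5, 12, 5, -4, -3, -12, 5, 9]:

Scanning through the array:
Position 1 (value 12): max_ending_here = 17, max_so_far = 17
Position 2 (value 5): max_ending_here = 22, max_so_far = 22
Position 3 (value -4): max_ending_here = 18, max_so_far = 22
Position 4 (value -3): max_ending_here = 15, max_so_far = 22
Position 5 (value -12): max_ending_here = 3, max_so_far = 22
Position 6 (value 5): max_ending_here = 8, max_so_far = 22
Position 7 (value 9): max_ending_here = 17, max_so_far = 22

Maximum subarray: [5, 12, 5]
Maximum sum: 22

The maximum subarray is [5, 12, 5] with sum 22. This subarray runs from index 0 to index 2.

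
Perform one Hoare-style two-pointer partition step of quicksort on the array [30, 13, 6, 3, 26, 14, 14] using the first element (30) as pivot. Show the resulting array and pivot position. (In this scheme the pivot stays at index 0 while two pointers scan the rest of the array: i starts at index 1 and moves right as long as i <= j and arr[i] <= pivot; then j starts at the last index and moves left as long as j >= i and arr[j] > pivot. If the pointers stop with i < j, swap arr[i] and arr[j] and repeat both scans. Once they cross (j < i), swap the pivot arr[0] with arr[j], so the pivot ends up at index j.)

Hoare-style two-pointer partition with pivot = 30:

Initial array: [30, 13, 6, 3, 26, 14, 14]

Pointers start at i = 1, j = 6.
i ends at 7, j ends at 6: the pointers have crossed (j < i), so scanning stops.

Swap pivot arr[0] with arr[6] to place pivot at position 6: [14, 13, 6, 3, 26, 14, 30]
Pivot position: 6

After partitioning with pivot 30, the array becomes [14, 13, 6, 3, 26, 14, 30]. The pivot is placed at index 6. All elements to the left of the pivot are <= 30, and all elements to the right are > 30.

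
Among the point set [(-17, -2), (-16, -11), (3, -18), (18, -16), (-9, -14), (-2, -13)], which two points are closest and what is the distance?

Computing all pairwise distances among 6 points:

d((-17, -2), (-16, -11)) = 9.0554
d((-17, -2), (3, -18)) = 25.6125
d((-17, -2), (18, -16)) = 37.6962
d((-17, -2), (-9, -14)) = 14.4222
d((-17, -2), (-2, -13)) = 18.6011
d((-16, -11), (3, -18)) = 20.2485
d((-16, -11), (18, -16)) = 34.3657
d((-16, -11), (-9, -14)) = 7.6158
d((-16, -11), (-2, -13)) = 14.1421
d((3, -18), (18, -16)) = 15.1327
d((3, -18), (-9, -14)) = 12.6491
d((3, -18), (-2, -13)) = 7.0711 <-- minimum
d((18, -16), (-9, -14)) = 27.074
d((18, -16), (-2, -13)) = 20.2237
d((-9, -14), (-2, -13)) = 7.0711 <-- minimum

Minimum distance: 7.0711 (tie among 2 pairs: (3, -18) and (-2, -13); (-9, -14) and (-2, -13))

The minimum Euclidean distance is 7.0711. There is a tie: 2 pairs achieve this minimum — (3, -18) and (-2, -13); (-9, -14) and (-2, -13). Any of these is a valid closest pair. For 6 points, brute-force pairwise comparison is shown above. For large n, the divide-and-conquer algorithm (sort by x, recurse on halves, check the dividing strip) achieves O(n log n).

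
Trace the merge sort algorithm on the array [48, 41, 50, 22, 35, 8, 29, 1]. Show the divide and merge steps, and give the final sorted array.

Merge sort trace:

Split: [48, 41, 50, 22, 35, 8, 29, 1] -> [48, 41, 50, 22] and [35, 8, 29, 1]
  Split: [48, 41, 50, 22] -> [48, 41] and [50, 22]
    Split: [48, 41] -> [48] and [41]
    Merge: [48] + [41] -> [41, 48]
    Split: [50, 22] -> [50] and [22]
    Merge: [50] + [22] -> [22, 50]
  Merge: [41, 48] + [22, 50] -> [22, 41, 48, 50]
  Split: [35, 8, 29, 1] -> [35, 8] and [29, 1]
    Split: [35, 8] -> [35] and [8]
    Merge: [35] + [8] -> [8, 35]
    Split: [29, 1] -> [29] and [1]
    Merge: [29] + [1] -> [1, 29]
  Merge: [8, 35] + [1, 29] -> [1, 8, 29, 35]
Merge: [22, 41, 48, 50] + [1, 8, 29, 35] -> [1, 8, 22, 29, 35, 41, 48, 50]

Final sorted array: [1, 8, 22, 29, 35, 41, 48, 50]

The merge sort proceeds by recursively splitting the array and merging sorted halves.
After all merges, the sorted array is [1, 8, 22, 29, 35, 41, 48, 50].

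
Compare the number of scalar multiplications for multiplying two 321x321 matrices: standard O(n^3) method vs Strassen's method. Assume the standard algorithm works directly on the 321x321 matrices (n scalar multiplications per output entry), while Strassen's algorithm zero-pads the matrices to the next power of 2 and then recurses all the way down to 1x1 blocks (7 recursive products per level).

Matrix multiplication for 321x321 matrices:

Strassen's algorithm requires power-of-2 dimensions. Pad 321x321 to 512x512 (next power of 2).

Standard algorithm: 321^3 = 33076161 multiplications
Strassen's algorithm: 7^(log2(512)) = 7^9 = 40353607 multiplications
Difference: 33076161 - 40353607 = -7277446 (Strassen uses MORE here due to padding overhead — for small or just-over-power-of-2 n, padding can outweigh the per-level savings)

Standard: 33076161 multiplications (321^3). Strassen: 40353607 multiplications (7^9, after padding to 512x512). Strassen reduces 8 recursive multiplications to 7 at each level.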